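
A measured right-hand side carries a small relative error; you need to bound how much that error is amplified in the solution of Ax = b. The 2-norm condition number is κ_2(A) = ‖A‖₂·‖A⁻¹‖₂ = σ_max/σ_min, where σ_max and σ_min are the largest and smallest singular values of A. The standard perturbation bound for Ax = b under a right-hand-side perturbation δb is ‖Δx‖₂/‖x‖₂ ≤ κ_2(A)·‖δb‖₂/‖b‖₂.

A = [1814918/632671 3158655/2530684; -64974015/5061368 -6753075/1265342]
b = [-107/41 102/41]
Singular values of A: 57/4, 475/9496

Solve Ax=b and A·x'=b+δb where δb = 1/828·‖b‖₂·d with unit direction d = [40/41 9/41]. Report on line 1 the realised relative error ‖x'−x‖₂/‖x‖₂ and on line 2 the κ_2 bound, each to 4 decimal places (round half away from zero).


0.0022
0.3441

σ_max = 57/4, σ_min = 475/9496
κ = σ_max/σ_min = (57/4)/(475/9496) = 284.8800
worst-case relative error ≤ 284.8800 × 1/828 = 0.3441
solve Ax = b  →  x = [15.1838 -36.9885]
‖b‖ = 3.6056, ‖x‖ = 39.9837
δb = ε·‖b‖·d = [0.0042 0.0010]; solving A·Δx = δb gives ‖Δx‖ = 0.0871
relative error = 0.0022
tightness: 0.0022 against a bound of 0.3441 (unrounded ratio ≈ 0.0063)


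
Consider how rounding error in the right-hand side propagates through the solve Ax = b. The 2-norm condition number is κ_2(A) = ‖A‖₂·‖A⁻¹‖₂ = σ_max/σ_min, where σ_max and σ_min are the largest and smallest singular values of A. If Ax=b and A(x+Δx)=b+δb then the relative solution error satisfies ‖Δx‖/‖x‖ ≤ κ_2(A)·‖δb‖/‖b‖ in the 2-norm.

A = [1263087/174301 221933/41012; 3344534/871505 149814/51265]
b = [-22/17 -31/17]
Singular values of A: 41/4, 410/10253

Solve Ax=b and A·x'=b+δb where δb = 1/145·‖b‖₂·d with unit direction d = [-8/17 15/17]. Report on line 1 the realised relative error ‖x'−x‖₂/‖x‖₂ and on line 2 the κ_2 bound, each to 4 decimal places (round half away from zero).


σ_max = 41/4, σ_min = 410/10253
condition number: (41/4) ÷ (410/10253) = 256.3250
worst-case relative error ≤ 256.3250 × 1/145 = 1.7678
solve Ax = b  →  x = [14.8483 -20.1229]
‖b‖ = 2.2361, ‖x‖ = 25.0081
with δb = [-0.0073 0.0136], A·Δx = δb → ‖Δx‖ = 0.3856
realised ‖Δx‖/‖x‖ = 0.0154
so the bound overstates the realised error by a factor of ≈ 114.6355 (computed from the unrounded values)

0.0154
1.7678


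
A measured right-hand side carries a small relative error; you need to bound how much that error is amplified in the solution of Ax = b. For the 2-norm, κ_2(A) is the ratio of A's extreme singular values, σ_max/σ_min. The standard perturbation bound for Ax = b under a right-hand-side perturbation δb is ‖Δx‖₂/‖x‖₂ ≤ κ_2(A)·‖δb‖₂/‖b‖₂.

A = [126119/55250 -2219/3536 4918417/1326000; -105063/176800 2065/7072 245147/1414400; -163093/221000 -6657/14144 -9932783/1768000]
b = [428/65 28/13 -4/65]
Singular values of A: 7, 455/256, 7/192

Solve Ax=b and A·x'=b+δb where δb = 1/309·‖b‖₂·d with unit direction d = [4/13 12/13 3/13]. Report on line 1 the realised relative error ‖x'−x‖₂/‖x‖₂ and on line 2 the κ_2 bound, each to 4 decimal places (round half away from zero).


from the listed singular values, σ₁ = 7, σ_n = 7/192
condition number: 7 ÷ (7/192) = 192.0000
bound on ‖Δx‖/‖x‖: κ·ε = 192.0000·1/309 = 0.6214
solve Ax = b  →  x = [-47.4987 -97.8658 14.4490]
‖b‖₂ = 6.9282 and ‖x‖₂ = 109.7389
δb = ε·‖b‖·d = [0.0069 0.0207 0.0052]; solving A·Δx = δb gives ‖Δx‖ = 0.6150
relative error = 0.0056
tightness: 0.0056 against a bound of 0.6214 (unrounded ratio ≈ 0.0090)

0.0056
0.6214


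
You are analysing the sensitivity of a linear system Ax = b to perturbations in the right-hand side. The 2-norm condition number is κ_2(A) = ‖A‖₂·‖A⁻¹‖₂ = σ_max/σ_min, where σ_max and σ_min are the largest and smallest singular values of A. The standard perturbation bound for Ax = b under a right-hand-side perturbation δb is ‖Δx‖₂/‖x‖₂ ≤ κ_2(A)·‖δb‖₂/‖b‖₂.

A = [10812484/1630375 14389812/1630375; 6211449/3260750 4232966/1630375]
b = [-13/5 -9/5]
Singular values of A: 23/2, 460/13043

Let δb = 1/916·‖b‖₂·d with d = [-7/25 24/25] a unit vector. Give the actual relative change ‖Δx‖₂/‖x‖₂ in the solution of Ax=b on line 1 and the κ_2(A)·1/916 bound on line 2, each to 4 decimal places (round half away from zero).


0.0035
0.3560

σ_max = 23/2, σ_min = 460/13043
κ = σ_max/σ_min = (23/2)/(460/13043) = 326.0750
worst-case relative error ≤ 326.0750 × 1/916 = 0.3560
solve Ax = b  →  x = [22.5270 -17.2213]
‖b‖₂ = 3.1623 and ‖x‖₂ = 28.3555
δb = ε·‖b‖·d = [-0.0010 0.0033]; solving A·Δx = δb gives ‖Δx‖ = 0.0979
relative error = 0.0035
so the bound overstates the realised error by a factor of ≈ 103.1183 (computed from the unrounded values)


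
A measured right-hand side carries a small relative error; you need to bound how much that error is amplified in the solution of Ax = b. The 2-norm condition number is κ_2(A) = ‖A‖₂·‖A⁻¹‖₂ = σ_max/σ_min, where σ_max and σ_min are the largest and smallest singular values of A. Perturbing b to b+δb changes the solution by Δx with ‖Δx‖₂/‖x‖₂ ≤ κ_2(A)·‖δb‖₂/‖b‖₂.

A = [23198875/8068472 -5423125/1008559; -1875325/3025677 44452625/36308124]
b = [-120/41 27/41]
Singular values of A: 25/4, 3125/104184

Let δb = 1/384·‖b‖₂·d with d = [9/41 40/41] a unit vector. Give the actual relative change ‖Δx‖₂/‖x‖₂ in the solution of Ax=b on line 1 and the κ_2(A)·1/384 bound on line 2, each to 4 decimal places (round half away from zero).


0.5426
0.5426

σ_max = 25/4, σ_min = 3125/104184
κ = σ_max/σ_min = (25/4)/(3125/104184) = 208.3680
bound on ‖Δx‖/‖x‖: κ·ε = 208.3680·1/384 = 0.5426
solve Ax = b  →  x = [-0.2259 0.4235]
‖b‖ = 3.0000, ‖x‖ = 0.4800
re-solving with b+δb shifts x by Δx of norm 0.2605
realised ‖Δx‖/‖x‖ = 0.5426
realised/bound = 1 exactly: the bound is attained for this b and d


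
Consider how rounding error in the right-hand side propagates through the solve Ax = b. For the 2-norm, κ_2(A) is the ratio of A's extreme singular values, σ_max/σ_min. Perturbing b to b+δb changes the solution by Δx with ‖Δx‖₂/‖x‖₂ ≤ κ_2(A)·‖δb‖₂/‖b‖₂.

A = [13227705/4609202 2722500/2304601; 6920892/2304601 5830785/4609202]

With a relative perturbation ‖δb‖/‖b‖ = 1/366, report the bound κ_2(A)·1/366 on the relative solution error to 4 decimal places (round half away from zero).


0.6681

form AᵀA = [435870587241/25261287844 45402294960/6315321961; 45402294960/6315321961 75679047225/25261287844] with trace 1513460457/74737538 and determinant 4100625/597900304
λ_max, λ_min = (1513460457/74737538 ± √572602329898567056/1396424896575361)/2 = 81/4, 50625/149475076
κ_2(A) = √(λ_max/λ_min) = √((81/4) / (50625/149475076)) = 244.5200
κ_2(A)·‖δb‖/‖b‖ = 0.6681


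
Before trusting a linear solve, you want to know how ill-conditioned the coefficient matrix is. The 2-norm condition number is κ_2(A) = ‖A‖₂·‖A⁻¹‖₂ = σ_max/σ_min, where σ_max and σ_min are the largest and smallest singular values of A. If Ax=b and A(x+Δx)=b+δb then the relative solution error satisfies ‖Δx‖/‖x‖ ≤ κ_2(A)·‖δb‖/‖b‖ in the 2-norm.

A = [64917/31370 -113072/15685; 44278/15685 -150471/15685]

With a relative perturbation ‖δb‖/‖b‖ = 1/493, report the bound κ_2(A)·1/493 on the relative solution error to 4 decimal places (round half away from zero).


0.6363

M = AᵀA = [482255281/39363076 -413308098/9840769; -413308098/9840769 1417071961/9840769]. tr(M)=6150543125/39363076, det(M)=9765625/39363076
λ_max, λ_min = (6150543125/39363076 ± √37827643112328515625/1549451752181776)/2 = 625/4, 15625/9840769
so κ_2 = √((625/4) / (15625/9840769)) = 313.7000
κ_2(A)·‖δb‖/‖b‖ = 0.6363


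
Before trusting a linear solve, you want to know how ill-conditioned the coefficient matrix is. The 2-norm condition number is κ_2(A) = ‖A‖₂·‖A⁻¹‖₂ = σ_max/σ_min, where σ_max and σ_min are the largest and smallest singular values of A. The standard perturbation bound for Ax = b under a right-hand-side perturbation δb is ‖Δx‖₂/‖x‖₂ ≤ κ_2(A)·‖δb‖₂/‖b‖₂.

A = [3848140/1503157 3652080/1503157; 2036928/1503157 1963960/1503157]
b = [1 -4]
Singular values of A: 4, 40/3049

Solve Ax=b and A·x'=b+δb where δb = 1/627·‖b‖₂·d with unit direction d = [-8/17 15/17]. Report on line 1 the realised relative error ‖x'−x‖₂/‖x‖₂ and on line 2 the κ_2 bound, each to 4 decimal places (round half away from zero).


from the listed singular values, σ₁ = 4, σ_n = 40/3049
κ_2(A) = 4 / (40/3049) = 304.9000
worst-case relative error ≤ 304.9000 × 1/627 = 0.4863
solve Ax = b  →  x = [210.0948 -220.9621]
‖b‖ = 4.1231, ‖x‖ = 304.9001
δb = ε·‖b‖·d = [-0.0031 0.0058]; solving A·Δx = δb gives ‖Δx‖ = 0.5012
dividing the unrounded norms, ‖Δx‖/‖x‖ = 0.0016
realised/bound (from unrounded values) ≈ 0.0034

0.0016
0.4863


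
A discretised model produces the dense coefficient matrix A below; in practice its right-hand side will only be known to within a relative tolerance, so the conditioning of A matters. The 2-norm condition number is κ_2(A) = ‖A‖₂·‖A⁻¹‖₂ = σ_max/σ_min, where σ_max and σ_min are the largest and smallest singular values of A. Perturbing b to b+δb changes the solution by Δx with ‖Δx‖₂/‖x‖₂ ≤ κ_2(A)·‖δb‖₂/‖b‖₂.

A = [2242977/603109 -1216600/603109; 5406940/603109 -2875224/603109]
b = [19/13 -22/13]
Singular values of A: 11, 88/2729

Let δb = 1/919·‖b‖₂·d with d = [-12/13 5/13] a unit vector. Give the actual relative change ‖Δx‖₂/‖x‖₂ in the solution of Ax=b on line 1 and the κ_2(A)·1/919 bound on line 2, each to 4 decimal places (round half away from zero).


σ_max = 11, σ_min = 88/2729
κ_2(A) = 11 / (88/2729) = 341.1250
κ_2(A)·‖δb‖/‖b‖ = 0.3712
solve Ax = b  →  x = [-29.2674 -54.6832]
2-norm of b is 2.2361; of x, 62.0228
Δx = A⁻¹·δb where δb = 1/919·2.2361·d; ‖Δx‖ = 0.0755
realised ‖Δx‖/‖x‖ = 0.0012
so the bound overstates the realised error by a factor of ≈ 305.1118 (computed from the unrounded values)

0.0012
0.3712


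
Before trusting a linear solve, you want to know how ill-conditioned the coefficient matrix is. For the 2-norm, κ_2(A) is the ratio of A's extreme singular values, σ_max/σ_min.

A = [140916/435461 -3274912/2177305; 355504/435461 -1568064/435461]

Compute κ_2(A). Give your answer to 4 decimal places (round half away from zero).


255.3125

M = AᵀA = [865327888/1122049009 -19223388288/5610245045; -19223388288/5610245045 427193291776/28051225225]. tr(M)=266999696/16687225, det(M)=65536/16687225
λ_max, λ_min = (266999696/16687225 ± √71284463208182016/278463478200625)/2 = 16, 4096/16687225
κ = σ_max/σ_min = 4/(64/4085) = 255.3125


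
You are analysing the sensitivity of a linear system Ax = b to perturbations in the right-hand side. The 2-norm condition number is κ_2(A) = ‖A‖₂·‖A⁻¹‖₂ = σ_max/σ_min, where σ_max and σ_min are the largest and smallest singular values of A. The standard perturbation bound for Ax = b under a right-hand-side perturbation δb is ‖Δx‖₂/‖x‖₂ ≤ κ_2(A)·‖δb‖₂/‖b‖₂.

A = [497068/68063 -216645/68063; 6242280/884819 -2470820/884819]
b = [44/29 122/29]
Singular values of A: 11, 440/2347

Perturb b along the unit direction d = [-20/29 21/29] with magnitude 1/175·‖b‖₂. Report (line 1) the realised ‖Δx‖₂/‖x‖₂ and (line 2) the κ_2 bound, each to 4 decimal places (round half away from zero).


0.0128
0.3353

σ_max = 11, σ_min = 440/2347
condition number: 11 ÷ (440/2347) = 58.6750
perturbation bound = 58.6750·1/175 = 0.3353
solve Ax = b  →  x = [4.4388 9.7077]
‖b‖₂ = 4.4721 and ‖x‖₂ = 10.6744
Δx = A⁻¹·δb where δb = 1/175·4.4721·d; ‖Δx‖ = 0.1363
dividing the unrounded norms, ‖Δx‖/‖x‖ = 0.0128
realised/bound (from unrounded values) ≈ 0.0381


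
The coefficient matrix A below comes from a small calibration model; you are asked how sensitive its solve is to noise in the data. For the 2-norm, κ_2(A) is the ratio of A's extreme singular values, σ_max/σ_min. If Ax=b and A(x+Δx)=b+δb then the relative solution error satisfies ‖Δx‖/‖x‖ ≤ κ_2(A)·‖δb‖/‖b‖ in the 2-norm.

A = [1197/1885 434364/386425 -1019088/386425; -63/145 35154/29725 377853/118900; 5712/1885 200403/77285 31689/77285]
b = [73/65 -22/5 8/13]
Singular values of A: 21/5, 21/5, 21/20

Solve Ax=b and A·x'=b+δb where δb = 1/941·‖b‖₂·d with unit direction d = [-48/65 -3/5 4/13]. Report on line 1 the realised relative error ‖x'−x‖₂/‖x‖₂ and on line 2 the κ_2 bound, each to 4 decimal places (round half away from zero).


0.0022
0.0043

σ_max = 21/5, σ_min = 21/20
κ_2(A) = (21/5) / (21/20) = 4.0000
bound on ‖Δx‖/‖x‖: κ·ε = 4.0000·1/941 = 0.0043
solve Ax = b  →  x = [1.4860 -1.3945 -0.6624]
2-norm of b is 4.5826; of x, 2.1429
with δb = [-0.0036 -0.0029 0.0015], A·Δx = δb → ‖Δx‖ = 0.0046
dividing the unrounded norms, ‖Δx‖/‖x‖ = 0.0022
so the bound overstates the realised error by a factor of ≈ 1.9640 (computed from the unrounded values)


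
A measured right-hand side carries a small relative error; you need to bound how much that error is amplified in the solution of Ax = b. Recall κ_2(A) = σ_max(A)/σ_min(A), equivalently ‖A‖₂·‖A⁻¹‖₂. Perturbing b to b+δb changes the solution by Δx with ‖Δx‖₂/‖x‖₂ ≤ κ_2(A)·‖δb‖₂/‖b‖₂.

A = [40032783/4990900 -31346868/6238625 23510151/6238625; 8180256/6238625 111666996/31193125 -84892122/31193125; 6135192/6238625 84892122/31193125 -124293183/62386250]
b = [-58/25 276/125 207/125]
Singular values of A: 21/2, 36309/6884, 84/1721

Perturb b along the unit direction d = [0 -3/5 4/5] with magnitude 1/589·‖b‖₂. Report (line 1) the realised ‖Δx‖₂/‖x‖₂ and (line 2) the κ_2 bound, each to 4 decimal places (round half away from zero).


0.2642
0.3652

largest singular value 21/2, smallest 84/1721
κ = σ_max/σ_min = (21/2)/(84/1721) = 215.1250
perturbation bound = 215.1250·1/589 = 0.3652
solve Ax = b  →  x = [0.0775 0.3747 -0.2810]
‖b‖₂ = 3.6056 and ‖x‖₂ = 0.4748
Δx = A⁻¹·δb where δb = 1/589·3.6056·d; ‖Δx‖ = 0.1254
relative error = 0.2642
tightness: 0.2642 against a bound of 0.3652 (unrounded ratio ≈ 0.7233)


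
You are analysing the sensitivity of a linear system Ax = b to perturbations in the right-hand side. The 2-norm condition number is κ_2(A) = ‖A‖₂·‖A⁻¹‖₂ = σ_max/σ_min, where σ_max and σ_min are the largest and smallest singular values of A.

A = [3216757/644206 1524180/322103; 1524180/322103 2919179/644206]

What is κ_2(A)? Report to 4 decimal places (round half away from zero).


form AᵀA = [23353179889/493461796 5560208640/123365449; 5560208640/123365449 21182050801/493461796] with trace 26477545/293378 and determinant 130321/2347024
eigenvalues of AᵀA: λ = (tr ± √(tr²−4·det))/2 = 361/4, 361/586756
κ = σ_max/σ_min = (19/2)/(19/766) = 383.0000

383.0000


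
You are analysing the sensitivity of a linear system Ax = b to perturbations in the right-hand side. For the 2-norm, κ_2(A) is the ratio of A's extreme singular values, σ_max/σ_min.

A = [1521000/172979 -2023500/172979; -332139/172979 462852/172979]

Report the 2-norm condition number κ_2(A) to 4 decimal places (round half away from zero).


form AᵀA = [1441854441/17799961 -1922352588/17799961; -1922352588/17799961 2563226784/17799961] with trace 4005081225/17799961 and determinant 20250000/17799961
eigenvalues of AᵀA: λ = (tr ± √(tr²−4·det))/2 = 225, 90000/17799961
κ_2(A) = √(λ_max/λ_min) = √(225 / (90000/17799961)) = 210.9500

210.9500


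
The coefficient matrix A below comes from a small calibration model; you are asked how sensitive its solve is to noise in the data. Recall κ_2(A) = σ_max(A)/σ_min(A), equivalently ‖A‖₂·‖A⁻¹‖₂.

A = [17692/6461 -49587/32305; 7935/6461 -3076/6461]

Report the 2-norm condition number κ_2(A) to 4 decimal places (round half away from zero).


M = AᵀA = [2224681/247009 -5913216/1235045; -5913216/1235045 15949201/6175225]. tr(M)=71566226/6175225, det(M)=83521/247009
solving λ² − 71566226/6175225·λ + 83521/247009 = 0 gives λ = 289/25, 7225/247009
κ = σ_max/σ_min = (17/5)/(85/497) = 19.8800

19.8800


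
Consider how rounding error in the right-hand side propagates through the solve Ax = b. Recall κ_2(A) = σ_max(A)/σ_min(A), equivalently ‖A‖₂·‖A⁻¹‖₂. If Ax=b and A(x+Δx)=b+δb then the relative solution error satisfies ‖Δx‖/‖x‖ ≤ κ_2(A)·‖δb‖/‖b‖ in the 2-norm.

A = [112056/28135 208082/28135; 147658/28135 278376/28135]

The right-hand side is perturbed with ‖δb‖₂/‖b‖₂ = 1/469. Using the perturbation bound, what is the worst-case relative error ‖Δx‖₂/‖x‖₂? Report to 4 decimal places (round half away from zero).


form AᵀA = [1374377284/31663129 2576851200/31663129; 2576851200/31663129 4831652644/31663129] with trace 21474152/109561 and determinant 38416/109561
solving λ² − 21474152/109561·λ + 38416/109561 = 0 gives λ = 196, 196/109561
κ = σ_max/σ_min = 14/(14/331) = 331.0000
κ_2(A)·‖δb‖/‖b‖ = 0.7058

0.7058


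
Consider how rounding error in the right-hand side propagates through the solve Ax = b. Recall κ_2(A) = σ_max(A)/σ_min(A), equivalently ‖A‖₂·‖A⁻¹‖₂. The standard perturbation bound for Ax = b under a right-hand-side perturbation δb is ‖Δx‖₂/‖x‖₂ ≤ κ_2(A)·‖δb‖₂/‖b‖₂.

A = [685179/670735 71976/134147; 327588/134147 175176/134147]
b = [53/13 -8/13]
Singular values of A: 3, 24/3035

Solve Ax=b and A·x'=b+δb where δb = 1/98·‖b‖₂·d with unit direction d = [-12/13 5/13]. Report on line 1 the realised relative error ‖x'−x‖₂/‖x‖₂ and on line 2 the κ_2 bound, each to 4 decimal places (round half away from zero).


0.0105
3.8712

σ_max = 3, σ_min = 24/3035
κ = σ_max/σ_min = 3/(24/3035) = 379.3750
bound on ‖Δx‖/‖x‖: κ·ε = 379.3750·1/98 = 3.8712
solve Ax = b  →  x = [238.3333 -446.1667]
2-norm of b is 4.1231; of x, 505.8334
re-solving with b+δb shifts x by Δx of norm 5.3204
relative error = 0.0105
tightness: 0.0105 against a bound of 3.8712 (unrounded ratio ≈ 0.0027)


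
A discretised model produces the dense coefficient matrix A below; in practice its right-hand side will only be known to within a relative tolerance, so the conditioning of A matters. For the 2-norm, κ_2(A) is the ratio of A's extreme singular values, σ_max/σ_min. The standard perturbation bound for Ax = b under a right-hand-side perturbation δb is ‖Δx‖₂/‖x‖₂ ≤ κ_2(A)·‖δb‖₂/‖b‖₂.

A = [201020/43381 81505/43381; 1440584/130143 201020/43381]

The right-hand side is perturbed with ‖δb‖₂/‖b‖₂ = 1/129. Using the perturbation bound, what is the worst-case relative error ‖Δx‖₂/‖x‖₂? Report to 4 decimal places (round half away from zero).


1.9401

M = AᵀA = [14431737424/100220121 2004370420/33406707; 2004370420/33406707 278414825/11135569]. tr(M)=16937470849/100220121, det(M)=45697600/100220121
char-poly roots: 169 and 270400/100220121
σ_max=√169=13, σ_min=√(270400/100220121)=(520/10011) → κ = 250.2750
κ_2(A)·‖δb‖/‖b‖ = 1.9401


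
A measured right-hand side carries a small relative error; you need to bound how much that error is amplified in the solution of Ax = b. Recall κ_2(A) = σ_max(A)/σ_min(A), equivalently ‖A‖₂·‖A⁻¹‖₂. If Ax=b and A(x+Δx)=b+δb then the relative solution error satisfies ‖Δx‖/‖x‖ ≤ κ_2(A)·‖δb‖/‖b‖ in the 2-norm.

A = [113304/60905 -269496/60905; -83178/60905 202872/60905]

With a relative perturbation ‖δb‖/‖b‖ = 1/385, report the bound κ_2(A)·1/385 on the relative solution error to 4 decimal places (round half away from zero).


0.6084

AᵀA = [790255044/148376761 -1896378480/148376761; -1896378480/148376761 4551405696/148376761]; tr = 31607460/877969, det = 20736/877969
eigenvalues of AᵀA: λ = (tr ± √(tr²−4·det))/2 = 36, 576/877969
κ = σ_max/σ_min = 6/(24/937) = 234.2500
worst-case relative error ≤ 234.2500 × 1/385 = 0.6084


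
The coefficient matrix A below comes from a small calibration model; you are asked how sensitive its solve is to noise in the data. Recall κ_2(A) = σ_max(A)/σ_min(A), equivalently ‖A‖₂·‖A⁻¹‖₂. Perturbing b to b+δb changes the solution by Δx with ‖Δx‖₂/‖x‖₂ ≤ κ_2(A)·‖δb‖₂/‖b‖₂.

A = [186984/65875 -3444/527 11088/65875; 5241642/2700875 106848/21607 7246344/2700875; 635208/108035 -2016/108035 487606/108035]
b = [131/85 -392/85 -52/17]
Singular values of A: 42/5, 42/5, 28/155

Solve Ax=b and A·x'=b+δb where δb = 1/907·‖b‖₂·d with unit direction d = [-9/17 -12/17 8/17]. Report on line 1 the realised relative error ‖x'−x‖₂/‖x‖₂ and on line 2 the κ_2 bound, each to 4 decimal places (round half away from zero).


0.0063
0.0513

largest singular value 42/5, smallest 28/155
κ_2(A) = (42/5) / (28/155) = 46.5000
bound on ‖Δx‖/‖x‖: κ·ε = 46.5000·1/907 = 0.0513
solve Ax = b  →  x = [-3.5587 -1.6797 3.9512]
2-norm of b is 5.7446; of x, 5.5765
re-solving with b+δb shifts x by Δx of norm 0.0351
relative error = 0.0063
realised/bound (from unrounded values) ≈ 0.1226


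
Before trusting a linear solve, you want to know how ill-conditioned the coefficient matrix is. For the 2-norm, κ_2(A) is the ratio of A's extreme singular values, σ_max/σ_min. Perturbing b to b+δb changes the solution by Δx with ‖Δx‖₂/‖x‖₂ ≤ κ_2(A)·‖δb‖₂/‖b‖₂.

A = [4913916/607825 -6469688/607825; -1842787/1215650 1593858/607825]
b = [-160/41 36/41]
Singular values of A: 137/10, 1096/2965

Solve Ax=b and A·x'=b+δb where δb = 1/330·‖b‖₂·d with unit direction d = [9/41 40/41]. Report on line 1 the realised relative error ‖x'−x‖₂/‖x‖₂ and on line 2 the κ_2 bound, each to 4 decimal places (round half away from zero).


0.1123
0.1123

from the listed singular values, σ₁ = 137/10, σ_n = 1096/2965
κ = σ_max/σ_min = (137/10)/(1096/2965) = 37.0625
worst-case relative error ≤ 37.0625 × 1/330 = 0.1123
solve Ax = b  →  x = [-0.1752 0.2336]
‖b‖₂ = 4.0000 and ‖x‖₂ = 0.2920
re-solving with b+δb shifts x by Δx of norm 0.0328
realised ‖Δx‖/‖x‖ = 0.1123
tightness: 0.1123 against a bound of 0.1123; the bound is attained (ratio 1)


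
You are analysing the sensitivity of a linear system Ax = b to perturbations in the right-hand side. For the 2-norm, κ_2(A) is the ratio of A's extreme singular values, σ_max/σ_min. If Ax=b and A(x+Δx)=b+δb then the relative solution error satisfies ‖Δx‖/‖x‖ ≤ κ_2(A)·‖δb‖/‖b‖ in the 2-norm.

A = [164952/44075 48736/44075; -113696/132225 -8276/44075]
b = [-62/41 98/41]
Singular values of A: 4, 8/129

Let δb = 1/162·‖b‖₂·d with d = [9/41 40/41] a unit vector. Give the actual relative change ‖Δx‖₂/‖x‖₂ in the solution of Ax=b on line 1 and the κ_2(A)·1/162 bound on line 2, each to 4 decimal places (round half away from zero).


σ_max = 4, σ_min = 8/129
κ_2(A) = 4 / (8/129) = 64.5000
bound on ‖Δx‖/‖x‖: κ·ε = 64.5000·1/162 = 0.3981
solve Ax = b  →  x = [-9.5100 30.8200]
‖b‖₂ = 2.8284 and ‖x‖₂ = 32.2539
with δb = [0.0038 0.0170], A·Δx = δb → ‖Δx‖ = 0.2815
relative error = 0.0087
realised/bound (from unrounded values) ≈ 0.0219

0.0087
0.3981


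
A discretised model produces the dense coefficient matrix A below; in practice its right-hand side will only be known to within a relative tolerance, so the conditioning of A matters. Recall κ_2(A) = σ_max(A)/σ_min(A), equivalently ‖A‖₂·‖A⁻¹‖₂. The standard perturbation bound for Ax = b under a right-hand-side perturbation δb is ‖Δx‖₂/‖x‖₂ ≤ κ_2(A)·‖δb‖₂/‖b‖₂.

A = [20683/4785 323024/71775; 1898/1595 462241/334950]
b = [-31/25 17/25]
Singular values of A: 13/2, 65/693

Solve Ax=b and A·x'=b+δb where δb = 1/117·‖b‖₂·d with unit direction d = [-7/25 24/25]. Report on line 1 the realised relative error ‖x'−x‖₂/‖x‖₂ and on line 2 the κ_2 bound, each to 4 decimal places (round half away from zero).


σ_max = 13/2, σ_min = 65/693
κ_2(A) = (13/2) / (65/693) = 69.3000
bound on ‖Δx‖/‖x‖: κ·ε = 69.3000·1/117 = 0.5923
solve Ax = b  →  x = [-7.8265 7.2414]
‖b‖₂ = 1.4142 and ‖x‖₂ = 10.6626
re-solving with b+δb shifts x by Δx of norm 0.1289
dividing the unrounded norms, ‖Δx‖/‖x‖ = 0.0121
so the bound overstates the realised error by a factor of ≈ 49.0076 (computed from the unrounded values)

0.0121
0.5923


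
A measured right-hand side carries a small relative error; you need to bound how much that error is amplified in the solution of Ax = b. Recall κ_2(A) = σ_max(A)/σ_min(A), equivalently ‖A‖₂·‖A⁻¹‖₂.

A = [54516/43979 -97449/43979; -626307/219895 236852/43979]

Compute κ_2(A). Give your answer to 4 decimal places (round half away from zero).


119.4000

form AᵀA = [2760711921/286117225 -1034939136/57223445; -1034939136/57223445 388137145/11444689] with trace 43128514/990025 and determinant 131769/990025
char-poly roots: 1089/25 and 121/39601
κ_2(A) = √(λ_max/λ_min) = √((1089/25) / (121/39601)) = 119.4000


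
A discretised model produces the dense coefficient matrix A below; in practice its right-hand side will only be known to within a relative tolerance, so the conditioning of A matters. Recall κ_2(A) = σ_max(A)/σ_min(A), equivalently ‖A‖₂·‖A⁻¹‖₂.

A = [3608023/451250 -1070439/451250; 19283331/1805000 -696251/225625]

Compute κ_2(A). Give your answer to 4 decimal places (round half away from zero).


288.8000

AᵀA = [23205285358081/130321000000 -846015022251/16290125000; -846015022251/16290125000 123396058909/8145062500]; tr = 40287395681/208513600, det = 373301041/834054400
λ_max, λ_min = (40287395681/208513600 ± √1622996412413514796161/43477921384960000)/2 = 19321/100, 19321/8340544
so κ_2 = √((19321/100) / (19321/8340544)) = 288.8000


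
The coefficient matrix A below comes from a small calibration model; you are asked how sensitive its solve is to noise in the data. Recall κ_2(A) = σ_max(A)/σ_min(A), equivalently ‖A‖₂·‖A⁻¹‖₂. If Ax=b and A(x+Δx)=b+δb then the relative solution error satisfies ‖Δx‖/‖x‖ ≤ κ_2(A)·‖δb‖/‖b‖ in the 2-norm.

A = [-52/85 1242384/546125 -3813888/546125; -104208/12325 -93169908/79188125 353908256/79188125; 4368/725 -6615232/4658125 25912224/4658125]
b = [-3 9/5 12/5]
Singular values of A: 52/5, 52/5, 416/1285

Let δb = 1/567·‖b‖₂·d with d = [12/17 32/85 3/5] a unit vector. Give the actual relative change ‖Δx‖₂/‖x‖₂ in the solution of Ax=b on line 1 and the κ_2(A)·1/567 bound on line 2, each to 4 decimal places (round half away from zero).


largest singular value 52/5, smallest 416/1285
κ = σ_max/σ_min = (52/5)/(416/1285) = 32.1250
worst-case relative error ≤ 32.1250 × 1/567 = 0.0567
solve Ax = b  →  x = [0.0099 -0.1142 0.3915]
‖b‖ = 4.2426, ‖x‖ = 0.4079
re-solving with b+δb shifts x by Δx of norm 0.0231
relative error = 0.0567
tightness: 0.0567 against a bound of 0.0567; the bound is attained (ratio 1)

0.0567
0.0567


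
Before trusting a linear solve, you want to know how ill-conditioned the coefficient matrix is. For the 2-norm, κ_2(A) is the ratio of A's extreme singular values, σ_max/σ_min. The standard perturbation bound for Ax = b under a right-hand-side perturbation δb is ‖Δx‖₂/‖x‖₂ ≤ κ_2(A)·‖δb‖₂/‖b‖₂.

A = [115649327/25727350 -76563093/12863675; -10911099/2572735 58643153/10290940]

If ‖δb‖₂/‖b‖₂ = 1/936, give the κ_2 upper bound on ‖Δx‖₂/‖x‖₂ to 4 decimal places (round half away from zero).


form AᵀA = [30059423275069/787035122500 -40077849653217/787035122500; -40077849653217/787035122500 213752675624449/3148140490000] with trace 13359614748989/125925619600 and determinant 2813772025/20148099136
eigenvalues of AᵀA: λ = (tr ± √(tr²−4·det))/2 = 10609/100, 6630625/5037024784
κ_2(A) = √(λ_max/λ_min) = √((10609/100) / (6630625/5037024784)) = 283.8880
worst-case relative error ≤ 283.8880 × 1/936 = 0.3033

0.3033


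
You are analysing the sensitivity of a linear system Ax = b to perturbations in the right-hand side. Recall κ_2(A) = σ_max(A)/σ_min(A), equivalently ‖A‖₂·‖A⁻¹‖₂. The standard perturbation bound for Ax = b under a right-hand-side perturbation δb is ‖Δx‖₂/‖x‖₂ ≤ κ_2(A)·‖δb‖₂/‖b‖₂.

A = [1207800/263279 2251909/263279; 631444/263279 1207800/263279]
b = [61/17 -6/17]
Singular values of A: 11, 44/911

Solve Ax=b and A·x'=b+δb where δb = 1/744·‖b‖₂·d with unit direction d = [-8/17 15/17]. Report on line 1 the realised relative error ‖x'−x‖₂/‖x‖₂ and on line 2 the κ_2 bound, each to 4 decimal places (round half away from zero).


0.0024
0.3061

from the listed singular values, σ₁ = 11, σ_n = 44/911
κ_2(A) = 11 / (44/911) = 227.7500
bound on ‖Δx‖/‖x‖: κ·ε = 227.7500·1/744 = 0.3061
solve Ax = b  →  x = [36.6658 -19.2460]
‖b‖ = 3.6056, ‖x‖ = 41.4100
δb = ε·‖b‖·d = [-0.0023 0.0043]; solving A·Δx = δb gives ‖Δx‖ = 0.1003
dividing the unrounded norms, ‖Δx‖/‖x‖ = 0.0024
so the bound overstates the realised error by a factor of ≈ 126.3357 (computed from the unrounded values)


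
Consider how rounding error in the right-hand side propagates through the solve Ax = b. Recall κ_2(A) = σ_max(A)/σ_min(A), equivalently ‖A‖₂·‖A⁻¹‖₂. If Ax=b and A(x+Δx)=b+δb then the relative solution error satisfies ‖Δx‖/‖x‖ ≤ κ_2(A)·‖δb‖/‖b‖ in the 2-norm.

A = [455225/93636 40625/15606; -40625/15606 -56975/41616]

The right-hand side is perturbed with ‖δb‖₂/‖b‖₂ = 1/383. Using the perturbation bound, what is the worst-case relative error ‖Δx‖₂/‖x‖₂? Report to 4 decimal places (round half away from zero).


M = AᵀA = [54273125/1784592 19296875/1189728; 19296875/1189728 27445625/3172608]. tr(M)=65610625/1679616, det(M)=390625/26873856
solving λ² − 65610625/1679616·λ + 390625/26873856 = 0 gives λ = 625/16, 625/1679616
σ_max=√(625/16)=(25/4), σ_min=√(625/1679616)=(25/1296) → κ = 324.0000
worst-case relative error ≤ 324.0000 × 1/383 = 0.8460

0.8460


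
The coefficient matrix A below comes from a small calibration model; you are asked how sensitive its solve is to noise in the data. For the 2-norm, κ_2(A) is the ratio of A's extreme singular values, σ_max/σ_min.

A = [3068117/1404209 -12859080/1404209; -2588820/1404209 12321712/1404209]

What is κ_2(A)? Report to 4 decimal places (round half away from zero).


73.8125

AᵀA = [19162105729/2344593241 -84841684200/2344593241; -84841684200/2344593241 377146878784/2344593241]; tr = 235757873/1394761, det = 7311616/1394761
λ_max, λ_min = (235757873/1394761 ± √55540982854109025/1945358247121)/2 = 169, 43264/1394761
σ_max=√169=13, σ_min=√(43264/1394761)=(208/1181) → κ = 73.8125


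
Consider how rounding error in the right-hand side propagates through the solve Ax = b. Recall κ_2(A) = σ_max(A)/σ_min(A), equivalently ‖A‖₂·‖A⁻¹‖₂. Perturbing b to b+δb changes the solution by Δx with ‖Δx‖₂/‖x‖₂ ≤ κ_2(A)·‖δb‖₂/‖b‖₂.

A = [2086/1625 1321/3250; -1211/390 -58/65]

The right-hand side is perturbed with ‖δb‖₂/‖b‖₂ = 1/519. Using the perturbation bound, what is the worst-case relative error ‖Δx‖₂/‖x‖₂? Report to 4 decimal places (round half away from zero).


form AᵀA = [6350449/562500 154336/46875; 154336/46875 60089/62500] with trace 5513/450 and determinant 49/3600
solving λ² − 5513/450·λ + 49/3600 = 0 gives λ = 49/4, 1/900
σ_max=√(49/4)=(7/2), σ_min=√(1/900)=(1/30) → κ = 105.0000
perturbation bound = 105.0000·1/519 = 0.2023

0.2023


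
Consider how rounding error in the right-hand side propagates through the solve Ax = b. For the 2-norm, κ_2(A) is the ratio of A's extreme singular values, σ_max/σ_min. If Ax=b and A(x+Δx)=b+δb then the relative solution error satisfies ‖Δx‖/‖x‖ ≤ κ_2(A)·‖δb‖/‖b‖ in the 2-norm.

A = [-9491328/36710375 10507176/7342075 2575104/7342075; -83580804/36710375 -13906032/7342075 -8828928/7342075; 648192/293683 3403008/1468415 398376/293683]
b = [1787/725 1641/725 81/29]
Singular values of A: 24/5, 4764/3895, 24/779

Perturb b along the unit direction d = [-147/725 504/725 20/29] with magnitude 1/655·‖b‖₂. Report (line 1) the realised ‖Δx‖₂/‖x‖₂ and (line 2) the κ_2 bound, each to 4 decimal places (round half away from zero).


0.0022
0.2379

from the listed singular values, σ₁ = 24/5, σ_n = 24/779
condition number: (24/5) ÷ (24/779) = 155.8000
κ_2(A)·‖δb‖/‖b‖ = 0.2379
solve Ax = b  →  x = [-27.4724 -25.2895 89.9647]
‖b‖₂ = 4.3589 and ‖x‖₂ = 97.4061
re-solving with b+δb shifts x by Δx of norm 0.2160
dividing the unrounded norms, ‖Δx‖/‖x‖ = 0.0022
so the bound overstates the realised error by a factor of ≈ 107.2632 (computed from the unrounded values)


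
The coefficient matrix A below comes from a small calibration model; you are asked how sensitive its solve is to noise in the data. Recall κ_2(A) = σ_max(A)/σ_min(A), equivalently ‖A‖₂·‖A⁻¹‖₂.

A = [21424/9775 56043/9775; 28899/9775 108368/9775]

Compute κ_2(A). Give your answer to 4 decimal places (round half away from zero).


23.0000

M = AᵀA = [4477993/330625 14990976/330625; 14990976/330625 51503257/330625]. tr(M)=89570/529, det(M)=28561/529
eigenvalues of AᵀA: λ = (tr ± √(tr²−4·det))/2 = 169, 169/529
so κ_2 = √(169 / (169/529)) = 23.0000


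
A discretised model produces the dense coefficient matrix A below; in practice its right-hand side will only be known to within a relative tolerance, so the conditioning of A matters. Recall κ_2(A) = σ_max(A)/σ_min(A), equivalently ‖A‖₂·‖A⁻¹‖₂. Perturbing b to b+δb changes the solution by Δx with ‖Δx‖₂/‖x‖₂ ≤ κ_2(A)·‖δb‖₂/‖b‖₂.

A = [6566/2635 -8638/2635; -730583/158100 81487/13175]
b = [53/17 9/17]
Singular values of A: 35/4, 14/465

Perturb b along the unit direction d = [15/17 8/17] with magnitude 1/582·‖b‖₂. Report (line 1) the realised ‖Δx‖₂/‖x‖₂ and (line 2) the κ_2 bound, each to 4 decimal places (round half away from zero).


from the listed singular values, σ₁ = 35/4, σ_n = 14/465
condition number: (35/4) ÷ (14/465) = 290.6250
worst-case relative error ≤ 290.6250 × 1/582 = 0.4994
solve Ax = b  →  x = [79.7829 59.6943]
‖b‖ = 3.1623, ‖x‖ = 99.6429
δb = ε·‖b‖·d = [0.0048 0.0026]; solving A·Δx = δb gives ‖Δx‖ = 0.1805
dividing the unrounded norms, ‖Δx‖/‖x‖ = 0.0018
so the bound overstates the realised error by a factor of ≈ 275.7113 (computed from the unrounded values)

0.0018
0.4994


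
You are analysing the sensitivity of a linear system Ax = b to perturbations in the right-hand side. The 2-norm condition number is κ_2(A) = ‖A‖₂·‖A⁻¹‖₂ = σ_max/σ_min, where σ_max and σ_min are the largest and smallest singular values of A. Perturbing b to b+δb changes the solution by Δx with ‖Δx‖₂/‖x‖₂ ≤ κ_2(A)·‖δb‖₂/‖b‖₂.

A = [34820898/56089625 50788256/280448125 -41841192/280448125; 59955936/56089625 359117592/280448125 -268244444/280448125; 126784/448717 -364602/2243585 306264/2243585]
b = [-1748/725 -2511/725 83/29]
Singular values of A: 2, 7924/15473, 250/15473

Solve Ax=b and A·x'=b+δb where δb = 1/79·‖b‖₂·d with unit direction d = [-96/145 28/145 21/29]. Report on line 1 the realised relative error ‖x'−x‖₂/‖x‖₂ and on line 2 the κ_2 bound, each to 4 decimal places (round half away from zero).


σ_max = 2, σ_min = 250/15473
κ = σ_max/σ_min = 2/(250/15473) = 123.7840
worst-case relative error ≤ 123.7840 × 1/79 = 1.5669
solve Ax = b  →  x = [0.3621 109.1883 150.2038]
‖b‖₂ = 5.0990 and ‖x‖₂ = 185.6970
δb = ε·‖b‖·d = [-0.0427 0.0125 0.0467]; solving A·Δx = δb gives ‖Δx‖ = 3.9948
realised ‖Δx‖/‖x‖ = 0.0215
realised/bound (from unrounded values) ≈ 0.0137

0.0215
1.5669


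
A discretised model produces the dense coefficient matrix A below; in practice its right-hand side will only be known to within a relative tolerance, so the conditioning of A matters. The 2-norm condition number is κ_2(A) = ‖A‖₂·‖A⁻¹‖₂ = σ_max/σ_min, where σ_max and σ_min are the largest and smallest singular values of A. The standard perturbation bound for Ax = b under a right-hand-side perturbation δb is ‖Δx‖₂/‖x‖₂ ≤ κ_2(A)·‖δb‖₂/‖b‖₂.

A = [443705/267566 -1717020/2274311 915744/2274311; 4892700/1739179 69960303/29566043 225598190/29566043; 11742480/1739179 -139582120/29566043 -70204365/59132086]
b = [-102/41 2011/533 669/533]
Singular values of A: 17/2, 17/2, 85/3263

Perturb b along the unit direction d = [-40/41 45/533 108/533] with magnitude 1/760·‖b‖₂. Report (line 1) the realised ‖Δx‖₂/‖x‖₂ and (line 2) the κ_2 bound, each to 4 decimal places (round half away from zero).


0.0021
0.4293

from the listed singular values, σ₁ = 17/2, σ_n = 85/3263
condition number: (17/2) ÷ (85/3263) = 326.3000
κ_2(A)·‖δb‖/‖b‖ = 0.4293
solve Ax = b  →  x = [-53.9875 -89.5927 48.1828]
‖b‖₂ = 4.6904 and ‖x‖₂ = 115.1655
Δx = A⁻¹·δb where δb = 1/760·4.6904·d; ‖Δx‖ = 0.2369
relative error = 0.0021
tightness: 0.0021 against a bound of 0.4293 (unrounded ratio ≈ 0.0048)


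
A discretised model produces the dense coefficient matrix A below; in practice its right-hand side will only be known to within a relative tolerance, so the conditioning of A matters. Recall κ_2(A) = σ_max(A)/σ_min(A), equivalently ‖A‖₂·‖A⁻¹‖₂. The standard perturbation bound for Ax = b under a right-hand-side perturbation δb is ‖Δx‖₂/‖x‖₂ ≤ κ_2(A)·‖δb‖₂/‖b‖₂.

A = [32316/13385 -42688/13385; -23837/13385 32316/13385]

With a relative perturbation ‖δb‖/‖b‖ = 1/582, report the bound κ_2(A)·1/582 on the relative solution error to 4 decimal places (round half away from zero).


M = AᵀA = [64501057/7166329 -85992876/7166329; -85992876/7166329 114663568/7166329]. tr(M)=179164625/7166329, det(M)=160000/7166329
λ_max, λ_min = (179164625/7166329 ± √32095376400830625/51356271336241)/2 = 25, 6400/7166329
κ_2(A) = √(λ_max/λ_min) = √(25 / (6400/7166329)) = 167.3125
worst-case relative error ≤ 167.3125 × 1/582 = 0.2875

0.2875


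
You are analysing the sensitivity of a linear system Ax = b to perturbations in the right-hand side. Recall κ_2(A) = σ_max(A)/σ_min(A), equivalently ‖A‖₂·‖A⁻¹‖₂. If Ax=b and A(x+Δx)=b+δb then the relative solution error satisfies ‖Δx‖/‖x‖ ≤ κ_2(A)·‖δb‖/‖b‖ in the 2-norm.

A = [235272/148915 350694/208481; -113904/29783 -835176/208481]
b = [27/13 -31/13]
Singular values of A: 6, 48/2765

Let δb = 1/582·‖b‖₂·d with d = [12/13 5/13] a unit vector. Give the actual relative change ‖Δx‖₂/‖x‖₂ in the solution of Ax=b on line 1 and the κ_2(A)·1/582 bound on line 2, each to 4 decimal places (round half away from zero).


σ_max = 6, σ_min = 48/2765
condition number: 6 ÷ (48/2765) = 345.6250
worst-case relative error ≤ 345.6250 × 1/582 = 0.5939
solve Ax = b  →  x = [-41.3685 40.0891]
‖b‖ = 3.1623, ‖x‖ = 57.6063
with δb = [0.0050 0.0021], A·Δx = δb → ‖Δx‖ = 0.3130
relative error = 0.0054
realised/bound (from unrounded values) ≈ 0.0091

0.0054
0.5939
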